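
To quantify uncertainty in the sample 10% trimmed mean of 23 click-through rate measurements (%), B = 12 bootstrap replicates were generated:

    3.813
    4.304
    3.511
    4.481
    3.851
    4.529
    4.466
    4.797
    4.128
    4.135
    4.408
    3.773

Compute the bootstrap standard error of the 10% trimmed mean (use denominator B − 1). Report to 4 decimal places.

Bootstrap SE is the standard deviation of the 12 replicate 10% trimmed means.
Mean of replicates: (3.813 + 4.304 + 3.511 + 4.481 + 3.851 + 4.529 + 4.466 + 4.797 + 4.128 + 4.135 + 4.408 + 3.773) / 12 = 50.19600 / 12 = 4.18300
Sum of squared deviations: (−0.37000)² + (+0.12100)² + (−0.67200)² + (+0.29800)² + (−0.33200)² + (+0.34600)² + (+0.28300)² + (+0.61400)² + (−0.05500)² + (−0.04800)² + (+0.22500)² + (−0.41000)² = 1.60301
Variance = 1.60301 / 11 = 0.14573
SE* = √0.14573

SE* = 0.3817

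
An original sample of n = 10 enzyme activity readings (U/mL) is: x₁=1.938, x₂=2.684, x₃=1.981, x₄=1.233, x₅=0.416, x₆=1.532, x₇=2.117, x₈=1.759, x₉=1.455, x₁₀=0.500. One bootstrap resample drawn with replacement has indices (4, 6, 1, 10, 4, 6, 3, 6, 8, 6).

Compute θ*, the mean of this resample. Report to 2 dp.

θ* = 1.48

Resample values: 1.233, 1.532, 1.938, 0.500, 1.233, 1.532, 1.981, 1.532, 1.759, 1.532.
Mean = (1.233 + 1.532 + 1.938 + 0.500 + 1.233 + 1.532 + 1.981 + 1.532 + 1.759 + 1.532) / 10 = 14.7720 / 10 = 1.48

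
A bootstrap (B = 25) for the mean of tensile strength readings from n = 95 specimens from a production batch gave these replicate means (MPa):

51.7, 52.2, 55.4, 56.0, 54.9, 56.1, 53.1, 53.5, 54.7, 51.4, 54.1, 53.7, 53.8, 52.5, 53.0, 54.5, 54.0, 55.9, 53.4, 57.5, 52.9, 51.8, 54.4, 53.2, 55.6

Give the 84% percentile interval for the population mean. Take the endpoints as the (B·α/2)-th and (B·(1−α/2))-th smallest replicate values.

Sorted replicates: 51.4, 51.7, 51.8, 52.2, 52.5, 52.9, 53.0, 53.1, 53.2, 53.4, 53.5, 53.7, 53.8, 54.0, 54.1, 54.4, 54.5, 54.7, 54.9, 55.4, 55.6, 55.9, 56.0, 56.1, 57.5
α = 0.16; lower rank = 25 × 0.080 = 2; upper rank = 25 × 0.920 = 23.
The 2nd smallest replicate is 51.7; the 23rd is 56.0.

(51.7, 56.0)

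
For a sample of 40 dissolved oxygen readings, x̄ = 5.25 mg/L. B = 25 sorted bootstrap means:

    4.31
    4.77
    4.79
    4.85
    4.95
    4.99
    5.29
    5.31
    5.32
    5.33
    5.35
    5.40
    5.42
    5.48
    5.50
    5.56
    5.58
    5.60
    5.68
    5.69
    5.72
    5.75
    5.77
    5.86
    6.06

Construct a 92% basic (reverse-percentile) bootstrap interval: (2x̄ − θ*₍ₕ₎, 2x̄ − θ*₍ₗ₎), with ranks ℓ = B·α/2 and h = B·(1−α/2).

Percentile endpoints at ranks 1 and 24: θ*₍1₎ = 4.31, θ*₍24₎ = 5.86.
Basic interval reflects these around x̄:
  lower = 2 × 5.25 − 5.86 = 4.64
  upper = 2 × 5.25 − 4.31 = 6.19

(4.64, 6.19)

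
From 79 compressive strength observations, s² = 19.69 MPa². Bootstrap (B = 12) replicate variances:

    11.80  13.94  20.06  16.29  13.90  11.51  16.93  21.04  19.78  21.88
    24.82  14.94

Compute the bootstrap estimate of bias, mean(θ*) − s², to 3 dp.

mean(θ*) = (11.80 + 13.94 + 20.06 + 16.29 + 13.90 + 11.51 + 16.93 + 21.04 + 19.78 + 21.88 + 24.82 + 14.94) / 12 = 17.2408
bias = 17.2408 − 19.69

bias = −2.449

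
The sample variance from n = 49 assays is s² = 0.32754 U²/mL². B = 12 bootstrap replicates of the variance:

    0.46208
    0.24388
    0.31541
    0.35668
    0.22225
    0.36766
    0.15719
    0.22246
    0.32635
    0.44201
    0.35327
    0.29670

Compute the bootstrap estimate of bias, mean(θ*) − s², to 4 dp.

mean(θ*) = (0.46208 + 0.24388 + 0.31541 + 0.35668 + 0.22225 + 0.36766 + 0.15719 + 0.22246 + 0.32635 + 0.44201 + 0.35327 + 0.29670) / 12 = 0.31383
bias = 0.31383 − 0.32754

bias = −0.0137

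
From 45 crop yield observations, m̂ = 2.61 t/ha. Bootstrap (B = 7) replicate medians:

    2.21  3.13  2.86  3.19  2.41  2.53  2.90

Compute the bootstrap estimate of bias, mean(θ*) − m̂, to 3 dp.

mean(θ*) = (2.21 + 3.13 + 2.86 + 3.19 + 2.41 + 2.53 + 2.90) / 7 = 2.7471
bias = 2.7471 − 2.61

bias = +0.137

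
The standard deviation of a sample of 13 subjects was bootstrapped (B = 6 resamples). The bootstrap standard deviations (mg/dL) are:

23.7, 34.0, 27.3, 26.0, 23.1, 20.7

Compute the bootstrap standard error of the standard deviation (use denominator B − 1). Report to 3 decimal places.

SE* = 4.631

Bootstrap SE is the standard deviation of the 6 replicate standard deviations.
Mean of replicates: (23.7 + 34.0 + 27.3 + 26.0 + 23.1 + 20.7) / 6 = 154.8000 / 6 = 25.8000
Sum of squared deviations: (−2.1000)² + (+8.2000)² + (+1.5000)² + (+0.2000)² + (−2.7000)² + (−5.1000)² = 107.2400
Variance = 107.2400 / 5 = 21.4480
SE* = √21.4480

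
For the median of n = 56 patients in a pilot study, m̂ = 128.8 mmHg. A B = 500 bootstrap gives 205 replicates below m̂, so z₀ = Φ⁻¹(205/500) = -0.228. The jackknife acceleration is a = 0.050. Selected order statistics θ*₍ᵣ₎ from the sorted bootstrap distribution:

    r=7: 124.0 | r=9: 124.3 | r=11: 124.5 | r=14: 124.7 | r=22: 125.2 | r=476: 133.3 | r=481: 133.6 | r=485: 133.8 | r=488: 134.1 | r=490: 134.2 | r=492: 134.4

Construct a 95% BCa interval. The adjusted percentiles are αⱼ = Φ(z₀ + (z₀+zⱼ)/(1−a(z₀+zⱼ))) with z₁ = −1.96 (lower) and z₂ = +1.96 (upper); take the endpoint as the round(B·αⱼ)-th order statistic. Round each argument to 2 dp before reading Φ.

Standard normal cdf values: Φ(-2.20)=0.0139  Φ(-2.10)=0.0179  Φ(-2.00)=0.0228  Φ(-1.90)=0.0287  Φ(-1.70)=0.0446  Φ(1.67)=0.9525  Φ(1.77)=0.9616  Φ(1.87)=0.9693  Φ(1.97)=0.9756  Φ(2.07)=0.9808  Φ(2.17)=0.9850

(124.0, 133.3)

Lower: z₀ + z₁ = -0.228 + (-1.960) = -2.188; 1 − a(z₀+z₁) = 1 − (0.050)(-2.188) = 1.1094; argument = -0.228 + (-2.188)/1.1094 = -2.2002 → -2.20.
α₁ = Φ(-2.20) = 0.0139; rank = round(500 × 0.0139) = 7; θ*₍7₎ = 124.0.
Upper: z₀ + z₂ = 1.732; 1 − a(z₀+z₂) = 0.9134; argument = 1.6682 → 1.67; α₂ = 0.9525; rank = 476; θ*₍476₎ = 133.3.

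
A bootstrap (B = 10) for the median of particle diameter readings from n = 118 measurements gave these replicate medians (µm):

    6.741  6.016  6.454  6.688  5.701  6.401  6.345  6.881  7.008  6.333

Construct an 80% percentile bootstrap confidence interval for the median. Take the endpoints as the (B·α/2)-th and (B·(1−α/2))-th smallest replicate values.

Sorted replicates: 5.701, 6.016, 6.333, 6.345, 6.401, 6.454, 6.688, 6.741, 6.881, 7.008
α = 0.20; lower rank = 10 × 0.100 = 1; upper rank = 10 × 0.900 = 9.
The 1st smallest replicate is 5.701; the 9th is 6.881.

(5.701, 6.881)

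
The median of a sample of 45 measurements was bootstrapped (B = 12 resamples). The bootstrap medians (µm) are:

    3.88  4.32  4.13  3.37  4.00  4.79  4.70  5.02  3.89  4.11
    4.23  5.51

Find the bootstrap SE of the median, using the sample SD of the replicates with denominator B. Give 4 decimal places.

SE* = 0.5584

Bootstrap SE is the standard deviation of the 12 replicate medians.
Mean of replicates: (3.88 + 4.32 + 4.13 + 3.37 + 4.00 + 4.79 + 4.70 + 5.02 + 3.89 + 4.11 + 4.23 + 5.51) / 12 = 51.95000 / 12 = 4.32917
Sum of squared deviations: (−0.44917)² + (−0.00917)² + (−0.19917)² + (−0.95917)² + (−0.32917)² + (+0.46083)² + (+0.37083)² + (+0.69083)² + (−0.43917)² + (−0.21917)² + (−0.09917)² + (+1.18083)² = 3.74209
Variance = 3.74209 / 12 = 0.31184
SE* = √0.31184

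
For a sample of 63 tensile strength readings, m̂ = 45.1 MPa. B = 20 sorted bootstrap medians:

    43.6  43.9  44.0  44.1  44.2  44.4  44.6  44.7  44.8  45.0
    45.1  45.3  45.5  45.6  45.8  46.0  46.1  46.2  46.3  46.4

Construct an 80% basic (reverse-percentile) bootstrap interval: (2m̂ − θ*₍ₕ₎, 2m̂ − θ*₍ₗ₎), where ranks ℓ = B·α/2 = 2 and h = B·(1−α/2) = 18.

(44.0, 46.3)

Percentile endpoints at ranks 2 and 18: θ*₍2₎ = 43.9, θ*₍18₎ = 46.2.
Basic interval reflects these around m̂:
  lower = 2 × 45.1 − 46.2 = 44.0
  upper = 2 × 45.1 − 43.9 = 46.3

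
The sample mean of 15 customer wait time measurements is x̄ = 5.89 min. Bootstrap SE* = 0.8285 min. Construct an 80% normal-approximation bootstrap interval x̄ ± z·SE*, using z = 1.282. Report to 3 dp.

Margin = 1.282 × 0.8285 = 1.0621
Interval: 5.89 ± 1.0621

(4.828, 6.952)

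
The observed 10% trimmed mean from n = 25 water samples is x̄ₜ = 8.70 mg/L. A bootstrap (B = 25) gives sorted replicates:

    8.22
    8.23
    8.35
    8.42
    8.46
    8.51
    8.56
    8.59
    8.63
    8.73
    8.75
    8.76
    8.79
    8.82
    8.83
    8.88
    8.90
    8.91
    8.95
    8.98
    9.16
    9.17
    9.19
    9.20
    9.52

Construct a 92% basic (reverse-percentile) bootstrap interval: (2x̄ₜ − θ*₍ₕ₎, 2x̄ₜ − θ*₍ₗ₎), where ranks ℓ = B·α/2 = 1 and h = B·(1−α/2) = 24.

Percentile endpoints at ranks 1 and 24: θ*₍1₎ = 8.22, θ*₍24₎ = 9.20.
Basic interval reflects these around x̄ₜ:
  lower = 2 × 8.70 − 9.20 = 8.20
  upper = 2 × 8.70 − 8.22 = 9.18

(8.20, 9.18)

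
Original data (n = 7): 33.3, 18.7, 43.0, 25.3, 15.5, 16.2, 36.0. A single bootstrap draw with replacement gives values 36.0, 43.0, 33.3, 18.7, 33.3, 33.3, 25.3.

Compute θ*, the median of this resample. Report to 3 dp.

θ* = 33.300

Sorted: 18.7, 25.3, 33.3, 33.3, 33.3, 36.0, 43.0
Median = middle value = 33.300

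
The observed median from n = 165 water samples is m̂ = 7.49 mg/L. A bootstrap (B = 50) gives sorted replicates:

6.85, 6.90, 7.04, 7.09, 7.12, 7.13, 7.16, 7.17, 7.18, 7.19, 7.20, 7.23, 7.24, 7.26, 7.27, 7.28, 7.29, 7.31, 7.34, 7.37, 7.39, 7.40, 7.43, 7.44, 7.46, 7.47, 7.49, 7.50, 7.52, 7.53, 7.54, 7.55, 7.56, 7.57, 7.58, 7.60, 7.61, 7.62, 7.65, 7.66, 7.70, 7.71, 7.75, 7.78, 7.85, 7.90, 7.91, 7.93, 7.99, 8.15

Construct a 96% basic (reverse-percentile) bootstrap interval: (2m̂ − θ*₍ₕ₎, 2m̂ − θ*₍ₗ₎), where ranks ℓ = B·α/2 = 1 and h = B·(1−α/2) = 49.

(6.99, 8.13)

Percentile endpoints at ranks 1 and 49: θ*₍1₎ = 6.85, θ*₍49₎ = 7.99.
Basic interval reflects these around m̂:
  lower = 2 × 7.49 − 7.99 = 6.99
  upper = 2 × 7.49 − 6.85 = 8.13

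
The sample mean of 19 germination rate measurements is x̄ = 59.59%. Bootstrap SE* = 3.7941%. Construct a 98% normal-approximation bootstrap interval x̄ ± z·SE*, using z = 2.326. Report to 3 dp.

(50.765, 68.415)

Margin = 2.326 × 3.7941 = 8.8251
Interval: 59.59 ± 8.8251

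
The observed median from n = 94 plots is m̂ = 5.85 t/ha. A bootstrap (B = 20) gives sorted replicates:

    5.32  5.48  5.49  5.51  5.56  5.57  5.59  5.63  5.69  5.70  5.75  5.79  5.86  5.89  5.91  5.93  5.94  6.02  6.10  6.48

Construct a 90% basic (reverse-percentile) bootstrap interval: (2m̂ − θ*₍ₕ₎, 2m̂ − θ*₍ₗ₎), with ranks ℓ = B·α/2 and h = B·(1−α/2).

(5.60, 6.38)

Percentile endpoints at ranks 1 and 19: θ*₍1₎ = 5.32, θ*₍19₎ = 6.10.
Basic interval reflects these around m̂:
  lower = 2 × 5.85 − 6.10 = 5.60
  upper = 2 × 5.85 − 5.32 = 6.38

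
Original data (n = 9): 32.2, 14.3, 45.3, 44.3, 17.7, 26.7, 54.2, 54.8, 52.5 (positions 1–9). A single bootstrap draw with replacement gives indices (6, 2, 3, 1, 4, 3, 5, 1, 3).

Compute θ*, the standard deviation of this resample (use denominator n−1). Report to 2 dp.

Resample values: 26.7, 14.3, 45.3, 32.2, 44.3, 45.3, 17.7, 32.2, 45.3.
Mean = 33.7000; sum of squared deviations = 1201.9000
s² = 1201.9000 / 8 = 150.2375
s = √150.2375 = 12.26

θ* = 12.26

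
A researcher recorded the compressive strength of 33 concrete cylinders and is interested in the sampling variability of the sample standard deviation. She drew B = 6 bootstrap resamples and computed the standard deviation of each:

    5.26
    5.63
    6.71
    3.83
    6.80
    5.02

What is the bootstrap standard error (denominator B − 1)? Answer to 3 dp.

SE* = 1.117

Bootstrap SE is the standard deviation of the 6 replicate standard deviations.
Mean of replicates: (5.26 + 5.63 + 6.71 + 3.83 + 6.80 + 5.02) / 6 = 33.2500 / 6 = 5.5417
Sum of squared deviations: (−0.2817)² + (+0.0883)² + (+1.1683)² + (−1.7117)² + (+1.2583)² + (−0.5217)² = 6.2375
Variance = 6.2375 / 5 = 1.2475
SE* = √1.2475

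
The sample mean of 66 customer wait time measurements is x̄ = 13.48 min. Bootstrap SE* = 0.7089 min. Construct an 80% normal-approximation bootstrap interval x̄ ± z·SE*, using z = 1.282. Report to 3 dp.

Margin = 1.282 × 0.7089 = 0.9088
Interval: 13.48 ± 0.9088

(12.571, 14.389)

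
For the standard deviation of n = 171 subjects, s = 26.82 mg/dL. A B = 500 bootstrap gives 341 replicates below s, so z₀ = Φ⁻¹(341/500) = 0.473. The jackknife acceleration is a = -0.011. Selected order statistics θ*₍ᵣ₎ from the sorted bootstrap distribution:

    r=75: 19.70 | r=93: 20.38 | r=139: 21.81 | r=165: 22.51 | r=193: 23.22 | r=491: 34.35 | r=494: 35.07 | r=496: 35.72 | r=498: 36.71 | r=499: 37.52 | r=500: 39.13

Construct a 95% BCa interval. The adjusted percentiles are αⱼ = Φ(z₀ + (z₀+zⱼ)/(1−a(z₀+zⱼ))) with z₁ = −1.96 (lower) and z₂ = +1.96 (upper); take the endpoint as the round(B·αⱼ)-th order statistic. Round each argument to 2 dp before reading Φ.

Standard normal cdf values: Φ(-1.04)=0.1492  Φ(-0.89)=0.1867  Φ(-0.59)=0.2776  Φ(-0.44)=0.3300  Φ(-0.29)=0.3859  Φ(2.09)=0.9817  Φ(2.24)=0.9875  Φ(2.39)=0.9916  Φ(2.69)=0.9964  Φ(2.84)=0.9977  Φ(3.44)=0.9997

Lower: z₀ + z₁ = 0.473 + (-1.960) = -1.487; 1 − a(z₀+z₁) = 1 − (-0.011)(-1.487) = 0.9836; argument = 0.473 + (-1.487)/0.9836 = -1.0387 → -1.04.
α₁ = Φ(-1.04) = 0.1492; rank = round(500 × 0.1492) = 75; θ*₍75₎ = 19.70.
Upper: z₀ + z₂ = 2.433; 1 − a(z₀+z₂) = 1.0268; argument = 2.8426 → 2.84; α₂ = 0.9977; rank = 499; θ*₍499₎ = 37.52.

(19.70, 37.52)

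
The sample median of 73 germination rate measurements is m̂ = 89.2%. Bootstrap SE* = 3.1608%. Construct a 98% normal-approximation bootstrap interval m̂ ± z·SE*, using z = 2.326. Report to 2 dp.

(81.85, 96.55)

Margin = 2.326 × 3.1608 = 7.352
Interval: 89.2 ± 7.352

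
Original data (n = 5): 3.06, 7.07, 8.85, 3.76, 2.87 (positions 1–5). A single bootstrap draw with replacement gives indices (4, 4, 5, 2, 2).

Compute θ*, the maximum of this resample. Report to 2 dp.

Resample values: 3.76, 3.76, 2.87, 7.07, 7.07.
Maximum = 7.07

θ* = 7.07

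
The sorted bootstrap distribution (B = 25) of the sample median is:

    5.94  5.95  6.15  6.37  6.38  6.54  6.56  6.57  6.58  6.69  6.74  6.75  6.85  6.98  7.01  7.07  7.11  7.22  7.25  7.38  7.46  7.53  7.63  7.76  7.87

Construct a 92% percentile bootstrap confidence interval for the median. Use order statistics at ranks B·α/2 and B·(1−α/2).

α = 0.08; lower rank = 25 × 0.040 = 1; upper rank = 25 × 0.960 = 24.
The 1st smallest replicate is 5.94; the 24th is 7.76.

(5.94, 7.76)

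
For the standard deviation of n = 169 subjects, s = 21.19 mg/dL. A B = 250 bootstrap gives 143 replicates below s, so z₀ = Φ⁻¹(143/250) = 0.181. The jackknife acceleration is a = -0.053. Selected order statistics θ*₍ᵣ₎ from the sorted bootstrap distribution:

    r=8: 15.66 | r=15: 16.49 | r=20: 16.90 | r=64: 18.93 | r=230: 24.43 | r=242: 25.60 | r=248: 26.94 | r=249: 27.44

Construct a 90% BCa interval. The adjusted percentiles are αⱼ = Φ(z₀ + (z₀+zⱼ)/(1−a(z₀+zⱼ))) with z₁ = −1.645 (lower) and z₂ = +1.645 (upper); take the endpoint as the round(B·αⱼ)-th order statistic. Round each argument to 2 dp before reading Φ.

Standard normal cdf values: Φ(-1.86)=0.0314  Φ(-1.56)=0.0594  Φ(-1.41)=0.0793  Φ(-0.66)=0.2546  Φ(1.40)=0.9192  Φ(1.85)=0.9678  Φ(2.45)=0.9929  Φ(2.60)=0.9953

Lower: z₀ + z₁ = 0.181 + (-1.645) = -1.464; 1 − a(z₀+z₁) = 1 − (-0.053)(-1.464) = 0.9224; argument = 0.181 + (-1.464)/0.9224 = -1.4062 → -1.41.
α₁ = Φ(-1.41) = 0.0793; rank = round(250 × 0.0793) = 20; θ*₍20₎ = 16.90.
Upper: z₀ + z₂ = 1.826; 1 − a(z₀+z₂) = 1.0968; argument = 1.8459 → 1.85; α₂ = 0.9678; rank = 242; θ*₍242₎ = 25.60.

(16.90, 25.60)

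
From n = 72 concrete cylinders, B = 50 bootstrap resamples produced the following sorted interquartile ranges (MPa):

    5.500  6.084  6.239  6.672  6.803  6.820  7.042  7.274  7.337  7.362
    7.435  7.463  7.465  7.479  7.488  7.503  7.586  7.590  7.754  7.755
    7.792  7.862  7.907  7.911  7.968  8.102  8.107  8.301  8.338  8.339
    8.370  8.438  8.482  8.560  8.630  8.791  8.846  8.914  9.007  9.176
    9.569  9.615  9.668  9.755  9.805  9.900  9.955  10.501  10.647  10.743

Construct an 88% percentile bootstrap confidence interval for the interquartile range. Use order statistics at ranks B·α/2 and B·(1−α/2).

α = 0.12; lower rank = 50 × 0.060 = 3; upper rank = 50 × 0.940 = 47.
The 3rd smallest replicate is 6.239; the 47th is 9.955.

(6.239, 9.955)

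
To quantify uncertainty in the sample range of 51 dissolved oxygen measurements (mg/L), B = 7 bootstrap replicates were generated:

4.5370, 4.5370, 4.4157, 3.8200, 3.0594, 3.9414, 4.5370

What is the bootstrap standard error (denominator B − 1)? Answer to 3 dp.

SE* = 0.556

Bootstrap SE is the standard deviation of the 7 replicate ranges.
Mean of replicates: (4.5370 + 4.5370 + 4.4157 + 3.8200 + 3.0594 + 3.9414 + 4.5370) / 7 = 28.84750 / 7 = 4.12107
Sum of squared deviations: (+0.41593)² + (+0.41593)² + (+0.29463)² + (−0.30107)² + (−1.06167)² + (−0.17967)² + (+0.41593)² = 1.85587
Variance = 1.85587 / 6 = 0.30931
SE* = √0.30931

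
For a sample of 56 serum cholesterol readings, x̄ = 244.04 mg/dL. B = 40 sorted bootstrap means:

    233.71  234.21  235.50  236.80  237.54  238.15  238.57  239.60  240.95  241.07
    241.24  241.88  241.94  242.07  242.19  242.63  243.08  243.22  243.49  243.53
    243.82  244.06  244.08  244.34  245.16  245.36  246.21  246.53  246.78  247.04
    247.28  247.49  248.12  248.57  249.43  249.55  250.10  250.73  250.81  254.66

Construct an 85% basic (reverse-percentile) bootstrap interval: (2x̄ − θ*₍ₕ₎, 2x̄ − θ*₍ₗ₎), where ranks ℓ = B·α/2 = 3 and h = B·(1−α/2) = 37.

(237.98, 252.58)

Percentile endpoints at ranks 3 and 37: θ*₍3₎ = 235.50, θ*₍37₎ = 250.10.
Basic interval reflects these around x̄:
  lower = 2 × 244.04 − 250.10 = 237.98
  upper = 2 × 244.04 − 235.50 = 252.58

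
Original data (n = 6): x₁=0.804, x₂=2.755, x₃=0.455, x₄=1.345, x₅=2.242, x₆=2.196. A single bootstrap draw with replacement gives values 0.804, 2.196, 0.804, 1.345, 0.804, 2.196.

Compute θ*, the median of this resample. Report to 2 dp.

Sorted: 0.804, 0.804, 0.804, 1.345, 2.196, 2.196
Median = average of the two middle values = 1.07

θ* = 1.07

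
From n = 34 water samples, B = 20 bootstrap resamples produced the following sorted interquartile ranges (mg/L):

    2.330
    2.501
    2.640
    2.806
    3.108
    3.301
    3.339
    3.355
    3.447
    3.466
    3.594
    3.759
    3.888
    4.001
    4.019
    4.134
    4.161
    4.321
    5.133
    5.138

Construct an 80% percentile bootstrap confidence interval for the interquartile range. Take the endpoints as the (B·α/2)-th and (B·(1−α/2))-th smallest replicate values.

(2.501, 4.321)

α = 0.20; lower rank = 20 × 0.100 = 2; upper rank = 20 × 0.900 = 18.
The 2nd smallest replicate is 2.501; the 18th is 4.321.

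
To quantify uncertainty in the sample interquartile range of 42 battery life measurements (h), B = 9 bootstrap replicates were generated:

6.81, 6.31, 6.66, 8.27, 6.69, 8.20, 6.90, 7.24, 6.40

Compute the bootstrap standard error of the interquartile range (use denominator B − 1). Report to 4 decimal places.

Bootstrap SE is the standard deviation of the 9 replicate interquartile ranges.
Mean of replicates: (6.81 + 6.31 + 6.66 + 8.27 + 6.69 + 8.20 + 6.90 + 7.24 + 6.40) / 9 = 63.48000 / 9 = 7.05333
Sum of squared deviations: (−0.24333)² + (−0.74333)² + (−0.39333)² + (+1.21667)² + (−0.36333)² + (+1.14667)² + (−0.15333)² + (+0.18667)² + (−0.65333)² = 4.17880
Variance = 4.17880 / 8 = 0.52235
SE* = √0.52235

SE* = 0.7227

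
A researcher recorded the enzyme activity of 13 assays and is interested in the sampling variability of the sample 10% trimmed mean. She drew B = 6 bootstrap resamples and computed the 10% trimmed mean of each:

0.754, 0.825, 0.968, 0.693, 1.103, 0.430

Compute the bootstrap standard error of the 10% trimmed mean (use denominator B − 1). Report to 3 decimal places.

SE* = 0.233

Bootstrap SE is the standard deviation of the 6 replicate 10% trimmed means.
Mean of replicates: (0.754 + 0.825 + 0.968 + 0.693 + 1.103 + 0.430) / 6 = 4.7730 / 6 = 0.7955
Sum of squared deviations: (−0.0415)² + (+0.0295)² + (+0.1725)² + (−0.1025)² + (+0.3075)² + (−0.3655)² = 0.2710
Variance = 0.2710 / 5 = 0.0542
SE* = √0.0542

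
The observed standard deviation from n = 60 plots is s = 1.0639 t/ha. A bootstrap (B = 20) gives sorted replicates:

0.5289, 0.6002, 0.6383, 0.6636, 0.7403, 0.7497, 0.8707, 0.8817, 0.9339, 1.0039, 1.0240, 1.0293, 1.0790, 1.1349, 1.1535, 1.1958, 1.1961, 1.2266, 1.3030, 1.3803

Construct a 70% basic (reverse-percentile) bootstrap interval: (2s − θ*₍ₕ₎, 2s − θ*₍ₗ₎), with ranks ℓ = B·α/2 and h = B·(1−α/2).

Percentile endpoints at ranks 3 and 17: θ*₍3₎ = 0.6383, θ*₍17₎ = 1.1961.
Basic interval reflects these around s:
  lower = 2 × 1.0639 − 1.1961 = 0.9317
  upper = 2 × 1.0639 − 0.6383 = 1.4895

(0.9317, 1.4895)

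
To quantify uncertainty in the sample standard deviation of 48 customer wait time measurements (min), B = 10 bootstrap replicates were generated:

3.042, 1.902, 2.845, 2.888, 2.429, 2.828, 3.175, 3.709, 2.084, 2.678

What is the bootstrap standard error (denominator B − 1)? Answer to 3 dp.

SE* = 0.526

Bootstrap SE is the standard deviation of the 10 replicate standard deviations.
Mean of replicates: (3.042 + 1.902 + 2.845 + 2.888 + 2.429 + 2.828 + 3.175 + 3.709 + 2.084 + 2.678) / 10 = 27.5800 / 10 = 2.7580
Sum of squared deviations: (+0.2840)² + (−0.8560)² + (+0.0870)² + (+0.1300)² + (−0.3290)² + (+0.0700)² + (+0.4170)² + (+0.9510)² + (−0.6740)² + (−0.0800)² = 2.4900
Variance = 2.4900 / 9 = 0.2767
SE* = √0.2767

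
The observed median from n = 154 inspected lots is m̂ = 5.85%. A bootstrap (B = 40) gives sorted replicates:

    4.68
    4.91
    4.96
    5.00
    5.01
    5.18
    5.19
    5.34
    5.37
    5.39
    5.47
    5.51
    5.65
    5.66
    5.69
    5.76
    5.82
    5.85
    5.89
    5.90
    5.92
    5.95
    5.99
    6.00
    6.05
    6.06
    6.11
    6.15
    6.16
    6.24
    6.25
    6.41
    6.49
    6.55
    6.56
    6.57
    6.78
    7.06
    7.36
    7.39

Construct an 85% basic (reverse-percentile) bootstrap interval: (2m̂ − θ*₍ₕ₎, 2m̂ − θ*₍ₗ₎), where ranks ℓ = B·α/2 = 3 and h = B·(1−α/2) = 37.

Percentile endpoints at ranks 3 and 37: θ*₍3₎ = 4.96, θ*₍37₎ = 6.78.
Basic interval reflects these around m̂:
  lower = 2 × 5.85 − 6.78 = 4.92
  upper = 2 × 5.85 − 4.96 = 6.74

(4.92, 6.74)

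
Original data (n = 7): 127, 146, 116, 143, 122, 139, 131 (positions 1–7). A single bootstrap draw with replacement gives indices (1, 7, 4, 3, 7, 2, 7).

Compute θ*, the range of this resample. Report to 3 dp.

Resample values: 127, 131, 143, 116, 131, 146, 131.
Range = 146 − 116 = 30.000

θ* = 30.000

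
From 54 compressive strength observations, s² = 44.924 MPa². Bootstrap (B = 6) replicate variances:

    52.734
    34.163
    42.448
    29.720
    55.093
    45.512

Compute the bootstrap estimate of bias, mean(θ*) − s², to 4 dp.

mean(θ*) = (52.734 + 34.163 + 42.448 + 29.720 + 55.093 + 45.512) / 6 = 43.27833
bias = 43.27833 − 44.924

bias = −1.6457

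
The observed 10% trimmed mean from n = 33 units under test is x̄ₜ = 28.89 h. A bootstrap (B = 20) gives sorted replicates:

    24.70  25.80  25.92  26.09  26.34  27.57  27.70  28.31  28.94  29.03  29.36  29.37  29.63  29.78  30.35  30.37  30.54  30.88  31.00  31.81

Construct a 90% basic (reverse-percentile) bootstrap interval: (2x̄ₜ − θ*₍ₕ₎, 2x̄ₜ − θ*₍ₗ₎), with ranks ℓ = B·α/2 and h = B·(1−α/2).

Percentile endpoints at ranks 1 and 19: θ*₍1₎ = 24.70, θ*₍19₎ = 31.00.
Basic interval reflects these around x̄ₜ:
  lower = 2 × 28.89 − 31.00 = 26.78
  upper = 2 × 28.89 − 24.70 = 33.08

(26.78, 33.08)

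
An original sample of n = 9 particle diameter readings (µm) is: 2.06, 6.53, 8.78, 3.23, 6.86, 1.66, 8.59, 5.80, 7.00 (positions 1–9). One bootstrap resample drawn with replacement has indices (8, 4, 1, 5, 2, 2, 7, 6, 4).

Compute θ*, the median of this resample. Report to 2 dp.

θ* = 5.80

Resample values: 5.80, 3.23, 2.06, 6.86, 6.53, 6.53, 8.59, 1.66, 3.23.
Sorted: 1.66, 2.06, 3.23, 3.23, 5.80, 6.53, 6.53, 6.86, 8.59
Median = middle value = 5.80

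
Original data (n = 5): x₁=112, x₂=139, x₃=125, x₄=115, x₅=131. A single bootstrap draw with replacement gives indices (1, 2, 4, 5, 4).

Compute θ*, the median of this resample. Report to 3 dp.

Resample values: 112, 139, 115, 131, 115.
Sorted: 112, 115, 115, 131, 139
Median = middle value = 115.000

θ* = 115.000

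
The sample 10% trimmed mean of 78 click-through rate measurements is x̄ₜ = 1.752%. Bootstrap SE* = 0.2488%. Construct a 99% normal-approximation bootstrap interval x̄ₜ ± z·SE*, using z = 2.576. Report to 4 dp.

(1.1111, 2.3929)

Margin = 2.576 × 0.2488 = 0.64091
Interval: 1.752 ± 0.64091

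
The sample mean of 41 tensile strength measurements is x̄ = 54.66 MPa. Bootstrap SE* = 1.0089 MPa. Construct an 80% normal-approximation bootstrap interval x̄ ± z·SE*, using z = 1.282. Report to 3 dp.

Margin = 1.282 × 1.0089 = 1.2934
Interval: 54.66 ± 1.2934

(53.367, 55.953)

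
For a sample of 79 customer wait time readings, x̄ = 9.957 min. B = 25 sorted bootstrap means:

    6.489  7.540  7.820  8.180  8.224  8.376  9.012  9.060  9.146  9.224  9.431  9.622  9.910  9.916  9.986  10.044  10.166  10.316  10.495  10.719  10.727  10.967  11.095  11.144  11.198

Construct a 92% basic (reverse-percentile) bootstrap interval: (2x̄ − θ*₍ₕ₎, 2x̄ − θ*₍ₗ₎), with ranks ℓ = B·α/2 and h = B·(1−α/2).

(8.770, 13.425)

Percentile endpoints at ranks 1 and 24: θ*₍1₎ = 6.489, θ*₍24₎ = 11.144.
Basic interval reflects these around x̄:
  lower = 2 × 9.957 − 11.144 = 8.770
  upper = 2 × 9.957 − 6.489 = 13.425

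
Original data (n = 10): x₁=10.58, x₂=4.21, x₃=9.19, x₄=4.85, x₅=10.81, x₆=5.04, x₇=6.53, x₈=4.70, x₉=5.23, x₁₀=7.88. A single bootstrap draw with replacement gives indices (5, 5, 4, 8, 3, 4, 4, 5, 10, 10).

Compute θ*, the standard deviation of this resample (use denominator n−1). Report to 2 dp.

θ* = 2.68

Resample values: 10.81, 10.81, 4.85, 4.70, 9.19, 4.85, 4.85, 10.81, 7.88, 7.88.
Mean = 7.6630; sum of squared deviations = 64.6550
s² = 64.6550 / 9 = 7.1839
s = √7.1839 = 2.68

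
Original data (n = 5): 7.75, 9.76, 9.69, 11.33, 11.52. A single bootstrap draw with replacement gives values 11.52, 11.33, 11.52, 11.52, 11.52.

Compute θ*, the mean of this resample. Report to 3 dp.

Mean = (11.52 + 11.33 + 11.52 + 11.52 + 11.52) / 5 = 57.410 / 5 = 11.482

θ* = 11.482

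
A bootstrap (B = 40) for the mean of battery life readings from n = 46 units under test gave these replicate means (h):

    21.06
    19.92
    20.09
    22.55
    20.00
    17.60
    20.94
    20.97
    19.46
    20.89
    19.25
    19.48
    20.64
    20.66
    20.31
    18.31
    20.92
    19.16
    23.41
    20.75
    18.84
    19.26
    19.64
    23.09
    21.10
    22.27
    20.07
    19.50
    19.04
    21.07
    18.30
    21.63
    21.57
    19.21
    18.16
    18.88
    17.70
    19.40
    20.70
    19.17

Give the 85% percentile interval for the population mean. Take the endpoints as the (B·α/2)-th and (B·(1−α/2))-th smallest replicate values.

(18.16, 22.27)

Sorted replicates: 17.60, 17.70, 18.16, 18.30, 18.31, 18.84, 18.88, 19.04, 19.16, 19.17, 19.21, 19.25, 19.26, 19.40, 19.46, 19.48, 19.50, 19.64, 19.92, 20.00, 20.07, 20.09, 20.31, 20.64, 20.66, 20.70, 20.75, 20.89, 20.92, 20.94, 20.97, 21.06, 21.07, 21.10, 21.57, 21.63, 22.27, 22.55, 23.09, 23.41
α = 0.15; lower rank = 40 × 0.075 = 3; upper rank = 40 × 0.925 = 37.
The 3rd smallest replicate is 18.16; the 37th is 22.27.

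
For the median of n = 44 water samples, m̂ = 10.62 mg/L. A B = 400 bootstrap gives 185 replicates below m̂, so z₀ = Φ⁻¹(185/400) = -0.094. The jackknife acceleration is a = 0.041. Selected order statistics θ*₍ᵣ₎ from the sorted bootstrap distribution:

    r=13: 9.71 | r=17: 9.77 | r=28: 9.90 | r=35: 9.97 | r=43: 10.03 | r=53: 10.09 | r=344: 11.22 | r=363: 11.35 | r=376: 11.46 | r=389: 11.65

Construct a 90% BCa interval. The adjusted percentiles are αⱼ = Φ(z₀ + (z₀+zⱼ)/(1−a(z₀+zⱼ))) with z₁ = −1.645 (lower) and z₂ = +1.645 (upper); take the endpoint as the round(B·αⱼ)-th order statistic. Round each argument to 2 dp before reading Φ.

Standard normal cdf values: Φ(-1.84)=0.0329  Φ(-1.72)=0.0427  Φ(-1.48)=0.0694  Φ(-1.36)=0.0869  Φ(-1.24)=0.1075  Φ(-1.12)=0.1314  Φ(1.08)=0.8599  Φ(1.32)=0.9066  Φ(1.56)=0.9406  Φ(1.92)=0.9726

(9.77, 11.46)

Lower: z₀ + z₁ = -0.094 + (-1.645) = -1.739; 1 − a(z₀+z₁) = 1 − (0.041)(-1.739) = 1.0713; argument = -0.094 + (-1.739)/1.0713 = -1.7173 → -1.72.
α₁ = Φ(-1.72) = 0.0427; rank = round(400 × 0.0427) = 17; θ*₍17₎ = 9.77.
Upper: z₀ + z₂ = 1.551; 1 − a(z₀+z₂) = 0.9364; argument = 1.5623 → 1.56; α₂ = 0.9406; rank = 376; θ*₍376₎ = 11.46.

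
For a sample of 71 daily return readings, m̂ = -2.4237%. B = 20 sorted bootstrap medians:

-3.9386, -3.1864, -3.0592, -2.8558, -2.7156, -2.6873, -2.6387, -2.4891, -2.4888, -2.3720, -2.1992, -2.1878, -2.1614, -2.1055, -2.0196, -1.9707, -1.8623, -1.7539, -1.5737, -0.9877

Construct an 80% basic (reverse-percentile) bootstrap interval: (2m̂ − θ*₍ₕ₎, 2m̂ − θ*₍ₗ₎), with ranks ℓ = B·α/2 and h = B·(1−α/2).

Percentile endpoints at ranks 2 and 18: θ*₍2₎ = -3.1864, θ*₍18₎ = -1.7539.
Basic interval reflects these around m̂:
  lower = 2 × -2.4237 − -1.7539 = -3.0935
  upper = 2 × -2.4237 − -3.1864 = -1.6610

(-3.0935, -1.6610)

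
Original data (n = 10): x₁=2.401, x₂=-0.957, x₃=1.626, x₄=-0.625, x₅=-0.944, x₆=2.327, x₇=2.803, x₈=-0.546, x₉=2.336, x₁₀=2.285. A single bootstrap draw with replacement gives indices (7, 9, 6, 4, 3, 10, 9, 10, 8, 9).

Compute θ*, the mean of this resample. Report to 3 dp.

θ* = 1.716

Resample values: 2.803, 2.336, 2.327, -0.625, 1.626, 2.285, 2.336, 2.285, -0.546, 2.336.
Mean = (2.803 + 2.336 + 2.327 + (-0.625) + 1.626 + 2.285 + 2.336 + 2.285 + (-0.546) + 2.336) / 10 = 17.1630 / 10 = 1.716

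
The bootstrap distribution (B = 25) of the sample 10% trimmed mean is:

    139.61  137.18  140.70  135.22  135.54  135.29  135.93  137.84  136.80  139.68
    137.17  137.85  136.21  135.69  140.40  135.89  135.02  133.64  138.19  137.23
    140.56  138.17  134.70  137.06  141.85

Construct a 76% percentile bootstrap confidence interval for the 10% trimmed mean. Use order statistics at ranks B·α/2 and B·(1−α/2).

(135.02, 140.40)

Sorted replicates: 133.64, 134.70, 135.02, 135.22, 135.29, 135.54, 135.69, 135.89, 135.93, 136.21, 136.80, 137.06, 137.17, 137.18, 137.23, 137.84, 137.85, 138.17, 138.19, 139.61, 139.68, 140.40, 140.56, 140.70, 141.85
α = 0.24; lower rank = 25 × 0.120 = 3; upper rank = 25 × 0.880 = 22.
The 3rd smallest replicate is 135.02; the 22nd is 140.40.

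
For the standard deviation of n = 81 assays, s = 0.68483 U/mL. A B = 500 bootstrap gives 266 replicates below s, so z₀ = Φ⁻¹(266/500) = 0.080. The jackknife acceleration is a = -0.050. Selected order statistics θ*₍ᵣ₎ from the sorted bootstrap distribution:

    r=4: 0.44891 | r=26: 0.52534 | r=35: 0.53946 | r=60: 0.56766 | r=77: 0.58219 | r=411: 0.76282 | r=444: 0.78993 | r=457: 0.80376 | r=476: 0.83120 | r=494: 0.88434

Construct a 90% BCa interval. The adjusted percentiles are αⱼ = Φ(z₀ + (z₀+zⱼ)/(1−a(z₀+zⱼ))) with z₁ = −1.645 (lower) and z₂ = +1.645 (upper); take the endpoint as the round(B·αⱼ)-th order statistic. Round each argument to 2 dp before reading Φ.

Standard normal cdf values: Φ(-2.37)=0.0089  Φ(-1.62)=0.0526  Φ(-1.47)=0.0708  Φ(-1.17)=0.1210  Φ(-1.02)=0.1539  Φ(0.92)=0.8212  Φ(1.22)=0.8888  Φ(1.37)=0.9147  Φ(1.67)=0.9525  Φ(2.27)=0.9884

Lower: z₀ + z₁ = 0.080 + (-1.645) = -1.565; 1 − a(z₀+z₁) = 1 − (-0.050)(-1.565) = 0.9217; argument = 0.080 + (-1.565)/0.9217 = -1.6179 → -1.62.
α₁ = Φ(-1.62) = 0.0526; rank = round(500 × 0.0526) = 26; θ*₍26₎ = 0.52534.
Upper: z₀ + z₂ = 1.725; 1 − a(z₀+z₂) = 1.0862; argument = 1.6680 → 1.67; α₂ = 0.9525; rank = 476; θ*₍476₎ = 0.83120.

(0.52534, 0.83120)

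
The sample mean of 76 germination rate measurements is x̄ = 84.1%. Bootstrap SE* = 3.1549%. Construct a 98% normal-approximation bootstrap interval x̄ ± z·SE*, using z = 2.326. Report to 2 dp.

Margin = 2.326 × 3.1549 = 7.338
Interval: 84.1 ± 7.338

(76.76, 91.44)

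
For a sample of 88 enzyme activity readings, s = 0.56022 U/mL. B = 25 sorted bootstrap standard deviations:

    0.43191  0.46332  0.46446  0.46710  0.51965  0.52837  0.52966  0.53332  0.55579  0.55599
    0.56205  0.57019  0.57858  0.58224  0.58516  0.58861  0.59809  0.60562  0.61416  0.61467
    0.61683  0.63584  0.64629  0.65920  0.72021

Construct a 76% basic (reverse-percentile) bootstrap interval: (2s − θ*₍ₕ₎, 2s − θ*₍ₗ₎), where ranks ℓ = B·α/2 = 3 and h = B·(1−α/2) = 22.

(0.48460, 0.65598)

Percentile endpoints at ranks 3 and 22: θ*₍3₎ = 0.46446, θ*₍22₎ = 0.63584.
Basic interval reflects these around s:
  lower = 2 × 0.56022 − 0.63584 = 0.48460
  upper = 2 × 0.56022 − 0.46446 = 0.65598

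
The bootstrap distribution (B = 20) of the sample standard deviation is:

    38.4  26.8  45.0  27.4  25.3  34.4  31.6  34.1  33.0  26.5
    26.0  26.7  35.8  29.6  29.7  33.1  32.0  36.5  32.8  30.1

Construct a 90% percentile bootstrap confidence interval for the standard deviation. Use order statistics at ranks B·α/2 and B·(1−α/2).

Sorted replicates: 25.3, 26.0, 26.5, 26.7, 26.8, 27.4, 29.6, 29.7, 30.1, 31.6, 32.0, 32.8, 33.0, 33.1, 34.1, 34.4, 35.8, 36.5, 38.4, 45.0
α = 0.10; lower rank = 20 × 0.050 = 1; upper rank = 20 × 0.950 = 19.
The 1st smallest replicate is 25.3; the 19th is 38.4.

(25.3, 38.4)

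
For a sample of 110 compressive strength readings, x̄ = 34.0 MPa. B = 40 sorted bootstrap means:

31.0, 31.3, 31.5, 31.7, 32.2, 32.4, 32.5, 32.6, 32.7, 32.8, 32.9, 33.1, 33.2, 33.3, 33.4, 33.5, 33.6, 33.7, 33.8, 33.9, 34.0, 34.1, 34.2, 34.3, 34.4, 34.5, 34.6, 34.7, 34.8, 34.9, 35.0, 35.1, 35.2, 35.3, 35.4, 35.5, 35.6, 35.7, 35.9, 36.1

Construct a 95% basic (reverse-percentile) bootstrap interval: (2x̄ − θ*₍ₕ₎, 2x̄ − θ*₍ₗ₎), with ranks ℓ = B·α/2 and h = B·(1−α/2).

Percentile endpoints at ranks 1 and 39: θ*₍1₎ = 31.0, θ*₍39₎ = 35.9.
Basic interval reflects these around x̄:
  lower = 2 × 34.0 − 35.9 = 32.1
  upper = 2 × 34.0 − 31.0 = 37.0

(32.1, 37.0)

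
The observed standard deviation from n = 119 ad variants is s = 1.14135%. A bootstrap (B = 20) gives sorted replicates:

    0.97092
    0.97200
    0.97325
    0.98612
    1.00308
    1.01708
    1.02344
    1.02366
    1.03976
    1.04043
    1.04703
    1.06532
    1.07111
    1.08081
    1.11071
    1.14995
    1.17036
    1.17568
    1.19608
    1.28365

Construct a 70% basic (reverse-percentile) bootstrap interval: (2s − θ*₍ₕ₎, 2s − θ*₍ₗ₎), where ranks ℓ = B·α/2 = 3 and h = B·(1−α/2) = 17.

(1.11234, 1.30945)

Percentile endpoints at ranks 3 and 17: θ*₍3₎ = 0.97325, θ*₍17₎ = 1.17036.
Basic interval reflects these around s:
  lower = 2 × 1.14135 − 1.17036 = 1.11234
  upper = 2 × 1.14135 − 0.97325 = 1.30945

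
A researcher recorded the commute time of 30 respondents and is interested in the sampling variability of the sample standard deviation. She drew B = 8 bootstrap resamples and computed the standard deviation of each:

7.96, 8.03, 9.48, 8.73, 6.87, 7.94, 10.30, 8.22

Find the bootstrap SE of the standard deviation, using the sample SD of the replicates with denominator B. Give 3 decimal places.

SE* = 0.987

Bootstrap SE is the standard deviation of the 8 replicate standard deviations.
Mean of replicates: (7.96 + 8.03 + 9.48 + 8.73 + 6.87 + 7.94 + 10.30 + 8.22) / 8 = 67.5300 / 8 = 8.4413
Sum of squared deviations: (−0.4813)² + (−0.4113)² + (+1.0388)² + (+0.2888)² + (−1.5713)² + (−0.5012)² + (+1.8588)² + (−0.2212)² = 7.7871
Variance = 7.7871 / 8 = 0.9734
SE* = √0.9734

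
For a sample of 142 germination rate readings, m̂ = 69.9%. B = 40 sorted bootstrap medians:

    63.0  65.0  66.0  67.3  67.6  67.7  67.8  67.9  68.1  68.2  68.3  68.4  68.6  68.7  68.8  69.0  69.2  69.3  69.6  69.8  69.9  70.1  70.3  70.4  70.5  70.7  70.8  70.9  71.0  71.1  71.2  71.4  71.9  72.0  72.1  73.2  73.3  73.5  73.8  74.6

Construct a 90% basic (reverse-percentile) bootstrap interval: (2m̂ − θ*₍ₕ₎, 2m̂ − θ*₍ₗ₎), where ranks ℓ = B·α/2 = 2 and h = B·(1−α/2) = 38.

(66.3, 74.8)

Percentile endpoints at ranks 2 and 38: θ*₍2₎ = 65.0, θ*₍38₎ = 73.5.
Basic interval reflects these around m̂:
  lower = 2 × 69.9 − 73.5 = 66.3
  upper = 2 × 69.9 − 65.0 = 74.8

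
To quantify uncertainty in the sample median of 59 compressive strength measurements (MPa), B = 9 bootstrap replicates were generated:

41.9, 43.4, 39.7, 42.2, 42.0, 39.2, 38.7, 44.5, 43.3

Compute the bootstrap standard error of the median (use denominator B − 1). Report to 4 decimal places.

SE* = 2.0280

Bootstrap SE is the standard deviation of the 9 replicate medians.
Mean of replicates: (41.9 + 43.4 + 39.7 + 42.2 + 42.0 + 39.2 + 38.7 + 44.5 + 43.3) / 9 = 374.90000 / 9 = 41.65556
Sum of squared deviations: (+0.24444)² + (+1.74444)² + (−1.95556)² + (+0.54444)² + (+0.34444)² + (−2.45556)² + (−2.95556)² + (+2.84444)² + (+1.64444)² = 32.90222
Variance = 32.90222 / 8 = 4.11278
SE* = √4.11278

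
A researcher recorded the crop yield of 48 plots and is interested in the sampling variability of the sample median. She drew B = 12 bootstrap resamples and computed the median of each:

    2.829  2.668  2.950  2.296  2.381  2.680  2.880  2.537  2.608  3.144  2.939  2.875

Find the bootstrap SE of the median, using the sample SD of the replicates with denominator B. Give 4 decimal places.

Bootstrap SE is the standard deviation of the 12 replicate medians.
Mean of replicates: (2.829 + 2.668 + 2.950 + 2.296 + 2.381 + 2.680 + 2.880 + 2.537 + 2.608 + 3.144 + 2.939 + 2.875) / 12 = 32.78700 / 12 = 2.73225
Sum of squared deviations: (+0.09675)² + (−0.06425)² + (+0.21775)² + (−0.43625)² + (−0.35125)² + (−0.05225)² + (+0.14775)² + (−0.19525)² + (−0.12425)² + (+0.41175)² + (+0.20675)² + (+0.14275)² = 0.68538
Variance = 0.68538 / 12 = 0.05711
SE* = √0.05711

SE* = 0.2390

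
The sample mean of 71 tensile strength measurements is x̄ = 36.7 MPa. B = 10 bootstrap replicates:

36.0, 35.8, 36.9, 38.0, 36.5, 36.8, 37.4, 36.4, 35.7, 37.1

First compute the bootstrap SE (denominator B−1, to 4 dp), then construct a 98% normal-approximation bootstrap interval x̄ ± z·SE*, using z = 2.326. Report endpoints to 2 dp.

Mean of replicates = 36.6600; sum of squared deviations = 4.8040; SE* = √(4.8040/9) = 0.7306
Margin = 2.326 × 0.7306 = 1.699
Interval: 36.7 ± 1.699

(35.00, 38.40)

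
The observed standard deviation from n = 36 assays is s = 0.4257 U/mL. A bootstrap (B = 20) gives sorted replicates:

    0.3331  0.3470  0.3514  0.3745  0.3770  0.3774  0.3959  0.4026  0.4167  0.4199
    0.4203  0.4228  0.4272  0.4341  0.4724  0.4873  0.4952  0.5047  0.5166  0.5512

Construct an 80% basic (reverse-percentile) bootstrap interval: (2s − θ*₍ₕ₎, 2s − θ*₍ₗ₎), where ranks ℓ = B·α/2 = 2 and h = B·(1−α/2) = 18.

(0.3467, 0.5044)

Percentile endpoints at ranks 2 and 18: θ*₍2₎ = 0.3470, θ*₍18₎ = 0.5047.
Basic interval reflects these around s:
  lower = 2 × 0.4257 − 0.5047 = 0.3467
  upper = 2 × 0.4257 − 0.3470 = 0.5044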